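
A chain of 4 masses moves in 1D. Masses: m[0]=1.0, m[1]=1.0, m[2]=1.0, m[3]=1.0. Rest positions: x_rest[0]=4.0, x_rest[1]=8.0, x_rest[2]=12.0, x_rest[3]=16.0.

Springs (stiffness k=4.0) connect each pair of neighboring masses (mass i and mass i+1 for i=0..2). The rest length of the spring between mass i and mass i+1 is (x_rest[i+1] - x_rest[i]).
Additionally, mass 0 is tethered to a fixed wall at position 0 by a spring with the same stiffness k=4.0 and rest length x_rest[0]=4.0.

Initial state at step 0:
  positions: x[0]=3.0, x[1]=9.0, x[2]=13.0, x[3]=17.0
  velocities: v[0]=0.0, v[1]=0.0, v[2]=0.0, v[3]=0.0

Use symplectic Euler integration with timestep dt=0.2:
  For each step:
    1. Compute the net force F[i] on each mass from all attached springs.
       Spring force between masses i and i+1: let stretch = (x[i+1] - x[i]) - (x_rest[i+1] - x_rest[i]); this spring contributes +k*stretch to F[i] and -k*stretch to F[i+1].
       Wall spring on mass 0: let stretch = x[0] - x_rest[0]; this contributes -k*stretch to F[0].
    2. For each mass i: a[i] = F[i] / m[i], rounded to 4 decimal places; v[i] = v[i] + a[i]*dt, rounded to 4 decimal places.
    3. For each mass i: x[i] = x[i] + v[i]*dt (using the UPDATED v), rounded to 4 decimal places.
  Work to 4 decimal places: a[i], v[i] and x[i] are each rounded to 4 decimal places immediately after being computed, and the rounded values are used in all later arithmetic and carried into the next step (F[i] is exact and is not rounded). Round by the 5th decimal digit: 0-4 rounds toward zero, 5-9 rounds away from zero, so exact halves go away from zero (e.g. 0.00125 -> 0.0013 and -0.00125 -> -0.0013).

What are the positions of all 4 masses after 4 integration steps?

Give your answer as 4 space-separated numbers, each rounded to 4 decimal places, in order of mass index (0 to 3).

Answer: 5.3416 7.8536 12.5160 16.9512

Derivation:
Step 0: x=[3.0000 9.0000 13.0000 17.0000] v=[0.0000 0.0000 0.0000 0.0000]
Step 1: x=[3.4800 8.6800 13.0000 17.0000] v=[2.4000 -1.6000 0.0000 0.0000]
Step 2: x=[4.2352 8.2192 12.9488 17.0000] v=[3.7760 -2.3040 -0.2560 0.0000]
Step 3: x=[4.9502 7.8777 12.7891 16.9918] v=[3.5750 -1.7075 -0.7987 -0.0410]
Step 4: x=[5.3416 7.8536 12.5160 16.9512] v=[1.9568 -0.1204 -1.3657 -0.2032]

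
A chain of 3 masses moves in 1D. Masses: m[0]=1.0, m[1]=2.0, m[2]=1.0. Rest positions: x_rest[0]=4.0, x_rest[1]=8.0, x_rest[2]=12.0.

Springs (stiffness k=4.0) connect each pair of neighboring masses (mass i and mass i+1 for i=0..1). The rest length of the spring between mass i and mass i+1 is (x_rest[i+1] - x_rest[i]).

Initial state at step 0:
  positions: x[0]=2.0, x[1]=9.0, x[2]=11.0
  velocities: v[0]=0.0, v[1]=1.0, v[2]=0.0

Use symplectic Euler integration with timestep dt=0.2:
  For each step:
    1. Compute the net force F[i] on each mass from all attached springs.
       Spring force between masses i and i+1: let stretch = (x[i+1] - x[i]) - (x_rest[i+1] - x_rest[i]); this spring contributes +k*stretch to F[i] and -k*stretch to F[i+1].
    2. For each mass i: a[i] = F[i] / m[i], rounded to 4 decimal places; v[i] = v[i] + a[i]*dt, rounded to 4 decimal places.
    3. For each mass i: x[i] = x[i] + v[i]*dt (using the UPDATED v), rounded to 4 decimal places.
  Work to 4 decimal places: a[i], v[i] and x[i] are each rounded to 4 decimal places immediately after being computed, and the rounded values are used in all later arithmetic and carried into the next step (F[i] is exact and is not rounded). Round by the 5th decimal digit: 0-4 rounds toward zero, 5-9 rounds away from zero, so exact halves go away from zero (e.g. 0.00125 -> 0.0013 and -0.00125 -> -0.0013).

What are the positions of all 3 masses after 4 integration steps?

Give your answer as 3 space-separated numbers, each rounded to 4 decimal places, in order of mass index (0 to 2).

Answer: 5.2375 7.1846 12.9935

Derivation:
Step 0: x=[2.0000 9.0000 11.0000] v=[0.0000 1.0000 0.0000]
Step 1: x=[2.4800 8.8000 11.3200] v=[2.4000 -1.0000 1.6000]
Step 2: x=[3.3312 8.2960 11.8768] v=[4.2560 -2.5200 2.7840]
Step 3: x=[4.3368 7.6813 12.5007] v=[5.0278 -3.0736 3.1194]
Step 4: x=[5.2375 7.1846 12.9935] v=[4.5034 -2.4836 2.4639]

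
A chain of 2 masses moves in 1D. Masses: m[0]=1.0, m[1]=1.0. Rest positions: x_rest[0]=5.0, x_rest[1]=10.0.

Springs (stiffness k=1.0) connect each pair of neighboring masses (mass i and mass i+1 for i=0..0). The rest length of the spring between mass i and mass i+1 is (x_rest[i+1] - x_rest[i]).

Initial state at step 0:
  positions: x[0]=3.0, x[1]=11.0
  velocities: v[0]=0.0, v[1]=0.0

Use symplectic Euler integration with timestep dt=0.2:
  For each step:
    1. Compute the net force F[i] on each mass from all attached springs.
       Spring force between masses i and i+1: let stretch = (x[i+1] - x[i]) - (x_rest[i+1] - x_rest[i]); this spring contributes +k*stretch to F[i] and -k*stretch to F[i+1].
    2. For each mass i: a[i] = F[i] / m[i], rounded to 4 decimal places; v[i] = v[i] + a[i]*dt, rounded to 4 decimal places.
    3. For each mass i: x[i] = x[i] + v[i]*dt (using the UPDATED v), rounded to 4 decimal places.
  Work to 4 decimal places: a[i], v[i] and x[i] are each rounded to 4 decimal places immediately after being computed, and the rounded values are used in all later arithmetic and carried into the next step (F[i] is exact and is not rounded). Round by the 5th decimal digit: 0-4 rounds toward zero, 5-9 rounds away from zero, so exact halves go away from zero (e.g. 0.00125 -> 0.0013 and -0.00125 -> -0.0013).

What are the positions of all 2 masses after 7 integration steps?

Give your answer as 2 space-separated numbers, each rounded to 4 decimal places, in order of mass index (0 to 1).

Answer: 5.3018 8.6982

Derivation:
Step 0: x=[3.0000 11.0000] v=[0.0000 0.0000]
Step 1: x=[3.1200 10.8800] v=[0.6000 -0.6000]
Step 2: x=[3.3504 10.6496] v=[1.1520 -1.1520]
Step 3: x=[3.6728 10.3272] v=[1.6118 -1.6118]
Step 4: x=[4.0613 9.9387] v=[1.9427 -1.9427]
Step 5: x=[4.4849 9.5151] v=[2.1182 -2.1182]
Step 6: x=[4.9097 9.0903] v=[2.1242 -2.1242]
Step 7: x=[5.3018 8.6982] v=[1.9603 -1.9603]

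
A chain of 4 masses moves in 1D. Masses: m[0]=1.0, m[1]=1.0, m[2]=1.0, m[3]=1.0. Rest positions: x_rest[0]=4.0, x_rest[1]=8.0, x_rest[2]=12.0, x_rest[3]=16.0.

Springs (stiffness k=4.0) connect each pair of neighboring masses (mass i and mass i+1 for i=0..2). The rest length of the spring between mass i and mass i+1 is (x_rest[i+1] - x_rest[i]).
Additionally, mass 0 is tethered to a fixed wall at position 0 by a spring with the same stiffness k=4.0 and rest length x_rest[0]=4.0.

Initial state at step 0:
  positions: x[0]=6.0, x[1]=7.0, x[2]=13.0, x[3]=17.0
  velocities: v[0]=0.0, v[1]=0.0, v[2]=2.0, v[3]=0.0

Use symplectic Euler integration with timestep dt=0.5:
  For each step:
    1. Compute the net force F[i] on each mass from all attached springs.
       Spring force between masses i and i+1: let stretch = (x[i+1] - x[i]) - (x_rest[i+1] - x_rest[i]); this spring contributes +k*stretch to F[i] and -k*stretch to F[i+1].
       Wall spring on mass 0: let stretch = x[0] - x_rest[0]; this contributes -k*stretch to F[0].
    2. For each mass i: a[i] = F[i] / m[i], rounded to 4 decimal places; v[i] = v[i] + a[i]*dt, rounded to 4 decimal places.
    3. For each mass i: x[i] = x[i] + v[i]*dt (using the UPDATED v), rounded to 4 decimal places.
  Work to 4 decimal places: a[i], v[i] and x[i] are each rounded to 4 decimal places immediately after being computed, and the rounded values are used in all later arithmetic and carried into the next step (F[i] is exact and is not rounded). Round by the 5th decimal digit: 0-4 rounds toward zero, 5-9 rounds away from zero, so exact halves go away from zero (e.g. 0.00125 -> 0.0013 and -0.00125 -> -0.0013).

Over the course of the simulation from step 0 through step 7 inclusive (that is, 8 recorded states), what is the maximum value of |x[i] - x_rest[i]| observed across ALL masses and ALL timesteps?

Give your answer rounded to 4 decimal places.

Step 0: x=[6.0000 7.0000 13.0000 17.0000] v=[0.0000 0.0000 2.0000 0.0000]
Step 1: x=[1.0000 12.0000 12.0000 17.0000] v=[-10.0000 10.0000 -2.0000 0.0000]
Step 2: x=[6.0000 6.0000 16.0000 16.0000] v=[10.0000 -12.0000 8.0000 -2.0000]
Step 3: x=[5.0000 10.0000 10.0000 19.0000] v=[-2.0000 8.0000 -12.0000 6.0000]
Step 4: x=[4.0000 9.0000 13.0000 17.0000] v=[-2.0000 -2.0000 6.0000 -4.0000]
Step 5: x=[4.0000 7.0000 16.0000 15.0000] v=[0.0000 -4.0000 6.0000 -4.0000]
Step 6: x=[3.0000 11.0000 9.0000 18.0000] v=[-2.0000 8.0000 -14.0000 6.0000]
Step 7: x=[7.0000 5.0000 13.0000 16.0000] v=[8.0000 -12.0000 8.0000 -4.0000]
Max displacement = 4.0000

Answer: 4.0000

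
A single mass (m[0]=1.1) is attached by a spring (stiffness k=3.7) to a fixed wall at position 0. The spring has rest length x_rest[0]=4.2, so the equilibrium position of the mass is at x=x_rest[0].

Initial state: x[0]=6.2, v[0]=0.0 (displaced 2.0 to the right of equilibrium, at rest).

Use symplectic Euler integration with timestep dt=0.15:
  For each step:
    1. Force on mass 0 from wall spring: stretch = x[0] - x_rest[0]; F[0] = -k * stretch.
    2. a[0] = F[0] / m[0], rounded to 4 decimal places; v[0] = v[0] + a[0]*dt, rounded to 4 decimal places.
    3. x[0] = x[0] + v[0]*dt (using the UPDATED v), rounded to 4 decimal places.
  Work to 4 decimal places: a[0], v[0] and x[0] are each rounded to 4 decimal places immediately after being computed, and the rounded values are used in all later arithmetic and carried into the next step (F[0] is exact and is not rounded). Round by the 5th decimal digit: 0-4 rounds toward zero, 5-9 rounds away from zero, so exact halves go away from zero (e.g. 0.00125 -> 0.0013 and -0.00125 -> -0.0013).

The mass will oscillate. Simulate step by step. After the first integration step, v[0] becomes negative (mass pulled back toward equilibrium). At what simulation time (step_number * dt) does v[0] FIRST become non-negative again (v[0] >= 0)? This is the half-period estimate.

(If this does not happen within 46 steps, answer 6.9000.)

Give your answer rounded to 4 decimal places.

Answer: 1.8000

Derivation:
Step 0: x=[6.2000] v=[0.0000]
Step 1: x=[6.0486] v=[-1.0091]
Step 2: x=[5.7573] v=[-1.9418]
Step 3: x=[5.3482] v=[-2.7275]
Step 4: x=[4.8522] v=[-3.3068]
Step 5: x=[4.3068] v=[-3.6359]
Step 6: x=[3.7533] v=[-3.6898]
Step 7: x=[3.2336] v=[-3.4644]
Step 8: x=[2.7871] v=[-2.9768]
Step 9: x=[2.4475] v=[-2.2639]
Step 10: x=[2.2405] v=[-1.3797]
Step 11: x=[2.1818] v=[-0.3911]
Step 12: x=[2.2759] v=[0.6272]
First v>=0 after going negative at step 12, time=1.8000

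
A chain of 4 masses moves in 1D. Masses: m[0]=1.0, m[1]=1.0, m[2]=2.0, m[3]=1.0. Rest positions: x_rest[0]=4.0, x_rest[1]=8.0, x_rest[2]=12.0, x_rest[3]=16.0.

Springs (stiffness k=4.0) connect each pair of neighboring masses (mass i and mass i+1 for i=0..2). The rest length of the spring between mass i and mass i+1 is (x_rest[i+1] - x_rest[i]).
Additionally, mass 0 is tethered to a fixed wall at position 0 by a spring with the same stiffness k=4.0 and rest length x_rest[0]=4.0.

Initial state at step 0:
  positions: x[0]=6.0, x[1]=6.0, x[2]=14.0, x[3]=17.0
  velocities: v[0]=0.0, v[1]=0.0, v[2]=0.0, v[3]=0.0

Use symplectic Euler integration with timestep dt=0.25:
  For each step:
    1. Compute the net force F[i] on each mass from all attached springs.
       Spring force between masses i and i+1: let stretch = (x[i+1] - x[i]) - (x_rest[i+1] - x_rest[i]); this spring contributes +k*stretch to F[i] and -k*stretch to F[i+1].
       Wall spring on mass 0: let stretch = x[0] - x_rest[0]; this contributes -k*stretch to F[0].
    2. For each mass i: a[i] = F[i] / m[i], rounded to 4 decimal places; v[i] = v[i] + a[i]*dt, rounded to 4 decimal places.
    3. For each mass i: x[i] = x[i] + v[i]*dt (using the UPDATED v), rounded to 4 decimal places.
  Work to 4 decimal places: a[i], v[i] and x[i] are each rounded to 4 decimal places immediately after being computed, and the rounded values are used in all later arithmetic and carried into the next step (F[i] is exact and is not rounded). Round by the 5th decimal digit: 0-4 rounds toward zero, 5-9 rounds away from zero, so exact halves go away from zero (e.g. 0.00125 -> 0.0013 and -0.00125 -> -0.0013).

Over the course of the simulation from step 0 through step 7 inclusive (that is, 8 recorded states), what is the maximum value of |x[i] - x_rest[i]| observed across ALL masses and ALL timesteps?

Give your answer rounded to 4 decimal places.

Answer: 3.5313

Derivation:
Step 0: x=[6.0000 6.0000 14.0000 17.0000] v=[0.0000 0.0000 0.0000 0.0000]
Step 1: x=[4.5000 8.0000 13.3750 17.2500] v=[-6.0000 8.0000 -2.5000 1.0000]
Step 2: x=[2.7500 10.4688 12.5625 17.5313] v=[-7.0000 9.8750 -3.2500 1.1250]
Step 3: x=[2.2422 11.5313 12.1094 17.5704] v=[-2.0312 4.2499 -1.8125 0.1562]
Step 4: x=[3.4961 10.4160 12.2667 17.2442] v=[5.0157 -4.4611 0.6290 -1.3048]
Step 5: x=[5.6060 8.0334 12.8148 16.6736] v=[8.4395 -9.5303 2.1924 -2.2823]
Step 6: x=[6.9212 6.2393 13.2476 16.1383] v=[5.2609 -7.1763 1.7311 -2.1411]
Step 7: x=[6.3357 6.3678 13.1657 15.8804] v=[-2.3422 0.5139 -0.3277 -1.0318]
Max displacement = 3.5313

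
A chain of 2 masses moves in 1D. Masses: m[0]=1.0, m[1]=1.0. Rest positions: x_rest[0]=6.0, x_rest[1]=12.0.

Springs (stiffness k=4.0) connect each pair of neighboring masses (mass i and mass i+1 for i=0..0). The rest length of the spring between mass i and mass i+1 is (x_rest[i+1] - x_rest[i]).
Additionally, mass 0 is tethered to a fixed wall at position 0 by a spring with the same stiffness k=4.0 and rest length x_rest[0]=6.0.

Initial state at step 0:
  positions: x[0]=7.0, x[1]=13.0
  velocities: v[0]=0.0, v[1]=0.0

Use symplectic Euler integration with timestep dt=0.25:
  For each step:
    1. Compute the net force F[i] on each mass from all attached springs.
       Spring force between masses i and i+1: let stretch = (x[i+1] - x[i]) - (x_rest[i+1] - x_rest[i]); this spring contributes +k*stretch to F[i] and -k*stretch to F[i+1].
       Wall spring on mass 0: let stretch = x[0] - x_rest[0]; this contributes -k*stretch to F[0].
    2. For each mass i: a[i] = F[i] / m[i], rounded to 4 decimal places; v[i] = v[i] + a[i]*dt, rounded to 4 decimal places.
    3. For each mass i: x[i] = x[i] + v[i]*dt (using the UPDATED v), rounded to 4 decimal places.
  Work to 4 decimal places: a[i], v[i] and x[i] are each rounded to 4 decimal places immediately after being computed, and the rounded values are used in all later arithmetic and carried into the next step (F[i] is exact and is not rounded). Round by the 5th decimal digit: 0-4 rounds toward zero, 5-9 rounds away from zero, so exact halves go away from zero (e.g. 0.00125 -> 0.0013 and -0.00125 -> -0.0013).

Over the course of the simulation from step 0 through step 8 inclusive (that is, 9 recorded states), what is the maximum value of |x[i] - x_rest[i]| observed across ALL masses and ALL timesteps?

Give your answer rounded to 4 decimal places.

Step 0: x=[7.0000 13.0000] v=[0.0000 0.0000]
Step 1: x=[6.7500 13.0000] v=[-1.0000 0.0000]
Step 2: x=[6.3750 12.9375] v=[-1.5000 -0.2500]
Step 3: x=[6.0469 12.7344] v=[-1.3125 -0.8125]
Step 4: x=[5.8789 12.3594] v=[-0.6719 -1.5000]
Step 5: x=[5.8613 11.8643] v=[-0.0703 -1.9805]
Step 6: x=[5.8792 11.3684] v=[0.0714 -1.9835]
Step 7: x=[5.7996 11.0002] v=[-0.3186 -1.4727]
Step 8: x=[5.5702 10.8319] v=[-0.9176 -0.6733]
Max displacement = 1.1681

Answer: 1.1681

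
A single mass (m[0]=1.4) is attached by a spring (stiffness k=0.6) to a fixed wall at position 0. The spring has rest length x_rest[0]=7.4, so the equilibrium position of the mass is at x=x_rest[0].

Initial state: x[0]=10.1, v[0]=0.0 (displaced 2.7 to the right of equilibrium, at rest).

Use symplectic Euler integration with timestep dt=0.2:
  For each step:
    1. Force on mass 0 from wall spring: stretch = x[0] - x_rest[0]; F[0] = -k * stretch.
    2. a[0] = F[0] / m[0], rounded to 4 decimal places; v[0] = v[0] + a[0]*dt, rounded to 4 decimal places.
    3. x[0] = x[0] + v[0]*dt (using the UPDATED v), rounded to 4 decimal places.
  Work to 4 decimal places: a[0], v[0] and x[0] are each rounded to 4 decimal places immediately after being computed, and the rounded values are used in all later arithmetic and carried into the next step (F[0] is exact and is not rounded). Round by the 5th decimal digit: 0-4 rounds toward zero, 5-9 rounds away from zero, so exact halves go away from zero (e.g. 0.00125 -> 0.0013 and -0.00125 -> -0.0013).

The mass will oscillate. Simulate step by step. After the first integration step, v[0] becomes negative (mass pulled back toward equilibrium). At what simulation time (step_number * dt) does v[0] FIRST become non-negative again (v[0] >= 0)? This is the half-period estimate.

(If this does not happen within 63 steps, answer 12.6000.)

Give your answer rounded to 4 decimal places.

Step 0: x=[10.1000] v=[0.0000]
Step 1: x=[10.0537] v=[-0.2314]
Step 2: x=[9.9619] v=[-0.4589]
Step 3: x=[9.8262] v=[-0.6785]
Step 4: x=[9.6489] v=[-0.8865]
Step 5: x=[9.4330] v=[-1.0793]
Step 6: x=[9.1823] v=[-1.2536]
Step 7: x=[8.9010] v=[-1.4064]
Step 8: x=[8.5940] v=[-1.5351]
Step 9: x=[8.2665] v=[-1.6374]
Step 10: x=[7.9242] v=[-1.7117]
Step 11: x=[7.5729] v=[-1.7566]
Step 12: x=[7.2186] v=[-1.7714]
Step 13: x=[6.8674] v=[-1.7559]
Step 14: x=[6.5254] v=[-1.7102]
Step 15: x=[6.1984] v=[-1.6352]
Step 16: x=[5.8920] v=[-1.5322]
Step 17: x=[5.6114] v=[-1.4029]
Step 18: x=[5.3615] v=[-1.2496]
Step 19: x=[5.1465] v=[-1.0749]
Step 20: x=[4.9702] v=[-0.8817]
Step 21: x=[4.8355] v=[-0.6734]
Step 22: x=[4.7448] v=[-0.4536]
Step 23: x=[4.6996] v=[-0.2260]
Step 24: x=[4.7007] v=[0.0055]
First v>=0 after going negative at step 24, time=4.8000

Answer: 4.8000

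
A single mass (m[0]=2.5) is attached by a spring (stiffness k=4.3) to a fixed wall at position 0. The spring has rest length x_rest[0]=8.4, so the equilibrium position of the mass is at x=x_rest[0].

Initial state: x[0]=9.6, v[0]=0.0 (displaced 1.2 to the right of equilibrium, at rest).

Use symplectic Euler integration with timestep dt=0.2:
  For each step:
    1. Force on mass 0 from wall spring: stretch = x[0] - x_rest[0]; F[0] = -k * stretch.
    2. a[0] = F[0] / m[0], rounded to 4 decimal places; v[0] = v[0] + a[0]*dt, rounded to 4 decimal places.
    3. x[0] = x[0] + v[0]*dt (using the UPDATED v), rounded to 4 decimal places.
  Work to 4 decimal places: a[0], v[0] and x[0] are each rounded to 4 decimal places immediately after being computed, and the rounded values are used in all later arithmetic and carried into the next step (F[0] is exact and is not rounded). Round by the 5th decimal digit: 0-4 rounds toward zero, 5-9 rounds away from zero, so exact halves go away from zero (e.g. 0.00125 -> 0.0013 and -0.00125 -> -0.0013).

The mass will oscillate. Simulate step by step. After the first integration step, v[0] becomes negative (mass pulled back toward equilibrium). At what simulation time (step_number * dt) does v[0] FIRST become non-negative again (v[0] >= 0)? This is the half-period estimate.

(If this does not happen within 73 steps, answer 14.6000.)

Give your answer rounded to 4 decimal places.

Answer: 2.4000

Derivation:
Step 0: x=[9.6000] v=[0.0000]
Step 1: x=[9.5174] v=[-0.4128]
Step 2: x=[9.3580] v=[-0.7972]
Step 3: x=[9.1326] v=[-1.1268]
Step 4: x=[8.8568] v=[-1.3788]
Step 5: x=[8.5496] v=[-1.5359]
Step 6: x=[8.2321] v=[-1.5874]
Step 7: x=[7.9262] v=[-1.5296]
Step 8: x=[7.6529] v=[-1.3666]
Step 9: x=[7.4310] v=[-1.1096]
Step 10: x=[7.2757] v=[-0.7763]
Step 11: x=[7.1978] v=[-0.3895]
Step 12: x=[7.2026] v=[0.0241]
First v>=0 after going negative at step 12, time=2.4000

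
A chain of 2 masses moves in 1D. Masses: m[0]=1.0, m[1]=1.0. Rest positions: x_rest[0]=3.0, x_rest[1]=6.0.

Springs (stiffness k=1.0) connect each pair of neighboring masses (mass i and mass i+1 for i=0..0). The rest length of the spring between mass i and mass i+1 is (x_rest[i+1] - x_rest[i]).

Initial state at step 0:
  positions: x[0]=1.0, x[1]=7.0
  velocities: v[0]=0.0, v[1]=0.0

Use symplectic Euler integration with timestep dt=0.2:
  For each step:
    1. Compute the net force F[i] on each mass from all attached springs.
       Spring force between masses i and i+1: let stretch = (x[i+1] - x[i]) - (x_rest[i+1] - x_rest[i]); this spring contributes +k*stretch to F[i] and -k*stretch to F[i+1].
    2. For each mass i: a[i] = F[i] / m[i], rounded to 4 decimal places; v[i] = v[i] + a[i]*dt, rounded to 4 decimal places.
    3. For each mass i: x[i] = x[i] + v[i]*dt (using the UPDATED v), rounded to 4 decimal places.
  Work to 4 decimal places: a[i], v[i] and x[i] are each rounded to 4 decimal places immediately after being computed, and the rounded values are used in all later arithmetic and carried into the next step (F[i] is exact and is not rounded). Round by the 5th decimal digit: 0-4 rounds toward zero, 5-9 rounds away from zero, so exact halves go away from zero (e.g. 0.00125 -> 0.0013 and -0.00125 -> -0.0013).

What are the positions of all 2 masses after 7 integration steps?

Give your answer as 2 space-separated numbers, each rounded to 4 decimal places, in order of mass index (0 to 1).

Answer: 3.3018 4.6982

Derivation:
Step 0: x=[1.0000 7.0000] v=[0.0000 0.0000]
Step 1: x=[1.1200 6.8800] v=[0.6000 -0.6000]
Step 2: x=[1.3504 6.6496] v=[1.1520 -1.1520]
Step 3: x=[1.6728 6.3272] v=[1.6118 -1.6118]
Step 4: x=[2.0613 5.9387] v=[1.9427 -1.9427]
Step 5: x=[2.4849 5.5151] v=[2.1182 -2.1182]
Step 6: x=[2.9097 5.0903] v=[2.1242 -2.1242]
Step 7: x=[3.3018 4.6982] v=[1.9603 -1.9603]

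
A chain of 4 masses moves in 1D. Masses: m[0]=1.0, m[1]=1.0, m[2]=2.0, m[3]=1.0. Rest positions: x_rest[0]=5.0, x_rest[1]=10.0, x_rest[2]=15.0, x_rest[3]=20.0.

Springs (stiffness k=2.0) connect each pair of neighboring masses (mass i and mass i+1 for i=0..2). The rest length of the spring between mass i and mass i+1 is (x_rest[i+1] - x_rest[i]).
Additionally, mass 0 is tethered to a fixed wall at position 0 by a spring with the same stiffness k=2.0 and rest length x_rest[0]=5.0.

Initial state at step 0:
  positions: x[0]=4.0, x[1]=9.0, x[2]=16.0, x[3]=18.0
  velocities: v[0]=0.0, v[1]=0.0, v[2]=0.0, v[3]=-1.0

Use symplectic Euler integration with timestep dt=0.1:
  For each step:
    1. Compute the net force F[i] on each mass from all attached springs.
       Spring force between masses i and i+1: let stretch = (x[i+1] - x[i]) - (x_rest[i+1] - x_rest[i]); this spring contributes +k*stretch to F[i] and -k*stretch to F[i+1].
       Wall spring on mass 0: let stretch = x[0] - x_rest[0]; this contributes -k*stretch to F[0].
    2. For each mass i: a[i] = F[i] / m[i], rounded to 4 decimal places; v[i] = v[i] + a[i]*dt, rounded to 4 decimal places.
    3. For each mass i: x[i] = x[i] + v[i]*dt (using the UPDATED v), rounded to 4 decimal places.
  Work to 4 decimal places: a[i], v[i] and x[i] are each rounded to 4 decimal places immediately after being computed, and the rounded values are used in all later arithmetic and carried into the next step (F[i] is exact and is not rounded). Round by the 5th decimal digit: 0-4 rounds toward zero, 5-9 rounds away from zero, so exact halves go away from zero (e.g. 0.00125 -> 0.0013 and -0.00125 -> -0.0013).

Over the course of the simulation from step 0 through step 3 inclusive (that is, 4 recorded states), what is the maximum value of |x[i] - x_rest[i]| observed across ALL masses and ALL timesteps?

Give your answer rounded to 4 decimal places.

Answer: 2.0400

Derivation:
Step 0: x=[4.0000 9.0000 16.0000 18.0000] v=[0.0000 0.0000 0.0000 -1.0000]
Step 1: x=[4.0200 9.0400 15.9500 17.9600] v=[0.2000 0.4000 -0.5000 -0.4000]
Step 2: x=[4.0600 9.1178 15.8510 17.9798] v=[0.4000 0.7780 -0.9900 0.1980]
Step 3: x=[4.1200 9.2291 15.7060 18.0570] v=[0.5996 1.1131 -1.4504 0.7722]
Max displacement = 2.0400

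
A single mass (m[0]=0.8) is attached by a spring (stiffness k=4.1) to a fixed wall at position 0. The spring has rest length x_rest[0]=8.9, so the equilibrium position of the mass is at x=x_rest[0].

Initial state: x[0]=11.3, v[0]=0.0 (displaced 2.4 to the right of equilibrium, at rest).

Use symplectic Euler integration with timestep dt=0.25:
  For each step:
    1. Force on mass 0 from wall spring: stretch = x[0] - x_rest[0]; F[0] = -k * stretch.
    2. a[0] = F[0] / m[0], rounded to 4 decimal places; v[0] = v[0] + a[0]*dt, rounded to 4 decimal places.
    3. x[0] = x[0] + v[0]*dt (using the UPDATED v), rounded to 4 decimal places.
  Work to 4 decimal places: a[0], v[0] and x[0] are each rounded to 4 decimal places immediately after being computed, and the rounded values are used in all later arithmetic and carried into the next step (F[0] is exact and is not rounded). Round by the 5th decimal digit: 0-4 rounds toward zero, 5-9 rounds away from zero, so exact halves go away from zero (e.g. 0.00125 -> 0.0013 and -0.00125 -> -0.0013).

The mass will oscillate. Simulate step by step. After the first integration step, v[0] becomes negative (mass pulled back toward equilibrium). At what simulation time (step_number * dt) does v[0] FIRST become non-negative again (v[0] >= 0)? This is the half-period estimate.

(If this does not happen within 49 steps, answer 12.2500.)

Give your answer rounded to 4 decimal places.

Step 0: x=[11.3000] v=[0.0000]
Step 1: x=[10.5313] v=[-3.0750]
Step 2: x=[9.2400] v=[-5.1651]
Step 3: x=[7.8398] v=[-5.6007]
Step 4: x=[6.7792] v=[-4.2423]
Step 5: x=[6.3980] v=[-1.5250]
Step 6: x=[6.8182] v=[1.6807]
First v>=0 after going negative at step 6, time=1.5000

Answer: 1.5000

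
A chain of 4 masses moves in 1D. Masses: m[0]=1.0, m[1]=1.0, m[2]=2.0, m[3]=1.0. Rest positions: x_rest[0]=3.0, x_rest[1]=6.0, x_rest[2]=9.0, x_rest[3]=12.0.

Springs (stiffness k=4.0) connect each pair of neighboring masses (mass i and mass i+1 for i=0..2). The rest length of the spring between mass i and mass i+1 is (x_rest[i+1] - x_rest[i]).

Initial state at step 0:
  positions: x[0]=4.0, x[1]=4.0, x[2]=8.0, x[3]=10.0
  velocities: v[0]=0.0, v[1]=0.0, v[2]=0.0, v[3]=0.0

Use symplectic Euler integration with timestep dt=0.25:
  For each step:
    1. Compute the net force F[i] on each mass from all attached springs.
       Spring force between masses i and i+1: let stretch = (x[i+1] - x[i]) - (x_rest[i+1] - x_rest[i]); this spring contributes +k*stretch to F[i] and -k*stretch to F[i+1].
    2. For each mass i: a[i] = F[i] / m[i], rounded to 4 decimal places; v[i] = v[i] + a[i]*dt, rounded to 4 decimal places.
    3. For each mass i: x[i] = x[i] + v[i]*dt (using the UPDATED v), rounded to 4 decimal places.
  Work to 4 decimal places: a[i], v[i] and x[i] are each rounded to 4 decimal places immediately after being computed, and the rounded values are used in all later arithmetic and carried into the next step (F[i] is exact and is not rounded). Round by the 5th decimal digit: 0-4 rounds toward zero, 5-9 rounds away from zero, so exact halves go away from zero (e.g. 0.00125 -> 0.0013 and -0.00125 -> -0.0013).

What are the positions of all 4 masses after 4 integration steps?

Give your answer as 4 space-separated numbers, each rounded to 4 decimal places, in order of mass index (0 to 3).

Answer: 1.1934 6.1387 7.7520 11.1641

Derivation:
Step 0: x=[4.0000 4.0000 8.0000 10.0000] v=[0.0000 0.0000 0.0000 0.0000]
Step 1: x=[3.2500 5.0000 7.7500 10.2500] v=[-3.0000 4.0000 -1.0000 1.0000]
Step 2: x=[2.1875 6.2500 7.4688 10.6250] v=[-4.2500 5.0000 -1.1250 1.5000]
Step 3: x=[1.3906 6.7891 7.4297 10.9610] v=[-3.1875 2.1563 -0.1563 1.3438]
Step 4: x=[1.1934 6.1387 7.7520 11.1641] v=[-0.7890 -2.6016 1.2891 0.8125]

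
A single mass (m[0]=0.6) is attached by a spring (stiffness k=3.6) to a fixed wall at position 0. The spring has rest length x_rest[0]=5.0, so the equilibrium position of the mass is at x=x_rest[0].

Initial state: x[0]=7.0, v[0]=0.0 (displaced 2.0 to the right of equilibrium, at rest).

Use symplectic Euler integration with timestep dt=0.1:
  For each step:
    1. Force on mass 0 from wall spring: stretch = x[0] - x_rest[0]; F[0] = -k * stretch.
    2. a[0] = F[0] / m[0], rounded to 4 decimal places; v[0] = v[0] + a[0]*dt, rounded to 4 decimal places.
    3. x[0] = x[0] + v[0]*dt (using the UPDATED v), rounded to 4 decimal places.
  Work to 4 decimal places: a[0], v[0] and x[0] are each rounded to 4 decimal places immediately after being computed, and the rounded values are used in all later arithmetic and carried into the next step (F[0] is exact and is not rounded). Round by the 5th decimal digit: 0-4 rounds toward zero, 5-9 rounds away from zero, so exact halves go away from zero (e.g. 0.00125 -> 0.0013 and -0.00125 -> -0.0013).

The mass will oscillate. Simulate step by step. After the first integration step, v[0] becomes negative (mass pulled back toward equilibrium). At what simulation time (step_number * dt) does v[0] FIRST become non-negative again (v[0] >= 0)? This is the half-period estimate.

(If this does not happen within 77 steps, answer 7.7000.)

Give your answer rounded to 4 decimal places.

Answer: 1.3000

Derivation:
Step 0: x=[7.0000] v=[0.0000]
Step 1: x=[6.8800] v=[-1.2000]
Step 2: x=[6.6472] v=[-2.3280]
Step 3: x=[6.3156] v=[-3.3163]
Step 4: x=[5.9050] v=[-4.1057]
Step 5: x=[5.4401] v=[-4.6487]
Step 6: x=[4.9488] v=[-4.9128]
Step 7: x=[4.4606] v=[-4.8821]
Step 8: x=[4.0048] v=[-4.5585]
Step 9: x=[3.6087] v=[-3.9614]
Step 10: x=[3.2960] v=[-3.1266]
Step 11: x=[3.0856] v=[-2.1042]
Step 12: x=[2.9900] v=[-0.9556]
Step 13: x=[3.0150] v=[0.2504]
First v>=0 after going negative at step 13, time=1.3000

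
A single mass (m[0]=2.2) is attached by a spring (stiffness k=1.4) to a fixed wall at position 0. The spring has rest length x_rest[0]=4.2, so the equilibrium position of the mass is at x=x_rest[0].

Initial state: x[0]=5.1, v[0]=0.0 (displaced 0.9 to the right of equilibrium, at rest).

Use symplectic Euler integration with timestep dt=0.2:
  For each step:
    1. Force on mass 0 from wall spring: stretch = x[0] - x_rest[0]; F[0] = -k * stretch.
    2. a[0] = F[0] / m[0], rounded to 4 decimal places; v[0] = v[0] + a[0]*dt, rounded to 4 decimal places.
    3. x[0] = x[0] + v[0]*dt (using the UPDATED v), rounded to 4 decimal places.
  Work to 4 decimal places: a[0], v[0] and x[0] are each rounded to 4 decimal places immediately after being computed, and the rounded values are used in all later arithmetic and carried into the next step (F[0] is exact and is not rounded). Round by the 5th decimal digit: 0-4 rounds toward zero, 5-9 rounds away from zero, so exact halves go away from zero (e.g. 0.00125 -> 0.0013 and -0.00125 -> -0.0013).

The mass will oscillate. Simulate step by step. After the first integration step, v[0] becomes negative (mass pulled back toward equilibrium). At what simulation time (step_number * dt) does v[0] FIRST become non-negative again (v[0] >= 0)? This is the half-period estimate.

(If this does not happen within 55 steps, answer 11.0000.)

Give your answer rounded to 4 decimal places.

Step 0: x=[5.1000] v=[0.0000]
Step 1: x=[5.0771] v=[-0.1145]
Step 2: x=[5.0319] v=[-0.2261]
Step 3: x=[4.9655] v=[-0.3320]
Step 4: x=[4.8796] v=[-0.4294]
Step 5: x=[4.7764] v=[-0.5159]
Step 6: x=[4.6585] v=[-0.5893]
Step 7: x=[4.5290] v=[-0.6477]
Step 8: x=[4.3911] v=[-0.6896]
Step 9: x=[4.2483] v=[-0.7139]
Step 10: x=[4.1043] v=[-0.7200]
Step 11: x=[3.9627] v=[-0.7078]
Step 12: x=[3.8272] v=[-0.6776]
Step 13: x=[3.7012] v=[-0.6302]
Step 14: x=[3.5879] v=[-0.5667]
Step 15: x=[3.4901] v=[-0.4888]
Step 16: x=[3.4104] v=[-0.3984]
Step 17: x=[3.3508] v=[-0.2979]
Step 18: x=[3.3128] v=[-0.1898]
Step 19: x=[3.2974] v=[-0.0769]
Step 20: x=[3.3050] v=[0.0380]
First v>=0 after going negative at step 20, time=4.0000

Answer: 4.0000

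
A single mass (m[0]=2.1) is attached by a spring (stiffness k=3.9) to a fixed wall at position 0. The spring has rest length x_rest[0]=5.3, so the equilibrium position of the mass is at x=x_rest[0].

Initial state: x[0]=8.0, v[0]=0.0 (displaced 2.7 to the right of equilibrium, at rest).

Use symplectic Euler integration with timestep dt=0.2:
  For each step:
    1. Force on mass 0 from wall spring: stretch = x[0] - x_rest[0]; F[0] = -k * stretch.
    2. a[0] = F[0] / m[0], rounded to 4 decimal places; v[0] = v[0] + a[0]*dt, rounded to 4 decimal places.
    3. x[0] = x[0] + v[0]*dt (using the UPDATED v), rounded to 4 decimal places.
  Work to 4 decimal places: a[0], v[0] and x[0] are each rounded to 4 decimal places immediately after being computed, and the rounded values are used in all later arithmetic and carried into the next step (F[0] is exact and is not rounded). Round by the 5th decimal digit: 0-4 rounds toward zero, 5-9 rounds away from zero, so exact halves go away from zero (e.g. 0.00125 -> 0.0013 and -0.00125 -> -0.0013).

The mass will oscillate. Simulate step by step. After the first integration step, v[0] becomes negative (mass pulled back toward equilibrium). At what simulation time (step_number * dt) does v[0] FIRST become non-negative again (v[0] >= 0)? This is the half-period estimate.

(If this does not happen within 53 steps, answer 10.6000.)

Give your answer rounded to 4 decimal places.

Answer: 2.4000

Derivation:
Step 0: x=[8.0000] v=[0.0000]
Step 1: x=[7.7994] v=[-1.0029]
Step 2: x=[7.4132] v=[-1.9312]
Step 3: x=[6.8700] v=[-2.7161]
Step 4: x=[6.2102] v=[-3.2992]
Step 5: x=[5.4827] v=[-3.6373]
Step 6: x=[4.7417] v=[-3.7052]
Step 7: x=[4.0421] v=[-3.4978]
Step 8: x=[3.4360] v=[-3.0306]
Step 9: x=[2.9683] v=[-2.3383]
Step 10: x=[2.6739] v=[-1.4722]
Step 11: x=[2.5745] v=[-0.4968]
Step 12: x=[2.6776] v=[0.5155]
First v>=0 after going negative at step 12, time=2.4000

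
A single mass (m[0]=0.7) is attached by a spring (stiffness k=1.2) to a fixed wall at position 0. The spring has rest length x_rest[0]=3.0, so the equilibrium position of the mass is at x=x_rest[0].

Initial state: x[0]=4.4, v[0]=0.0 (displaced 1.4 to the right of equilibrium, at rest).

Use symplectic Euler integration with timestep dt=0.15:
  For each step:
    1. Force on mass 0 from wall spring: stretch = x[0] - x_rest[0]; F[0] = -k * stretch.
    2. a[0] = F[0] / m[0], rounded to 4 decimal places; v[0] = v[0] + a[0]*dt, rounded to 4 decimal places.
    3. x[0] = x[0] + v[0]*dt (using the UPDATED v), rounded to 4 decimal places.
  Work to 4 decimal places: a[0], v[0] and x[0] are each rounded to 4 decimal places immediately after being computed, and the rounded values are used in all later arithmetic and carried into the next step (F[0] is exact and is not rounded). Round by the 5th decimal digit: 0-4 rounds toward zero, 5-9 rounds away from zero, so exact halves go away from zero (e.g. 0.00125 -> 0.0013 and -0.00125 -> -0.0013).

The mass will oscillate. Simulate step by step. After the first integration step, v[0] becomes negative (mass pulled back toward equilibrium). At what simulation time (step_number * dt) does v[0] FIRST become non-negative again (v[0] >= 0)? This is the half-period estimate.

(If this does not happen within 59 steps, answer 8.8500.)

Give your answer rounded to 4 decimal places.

Step 0: x=[4.4000] v=[0.0000]
Step 1: x=[4.3460] v=[-0.3600]
Step 2: x=[4.2401] v=[-0.7061]
Step 3: x=[4.0864] v=[-1.0250]
Step 4: x=[3.8907] v=[-1.3044]
Step 5: x=[3.6607] v=[-1.5334]
Step 6: x=[3.4052] v=[-1.7033]
Step 7: x=[3.1341] v=[-1.8075]
Step 8: x=[2.8578] v=[-1.8420]
Step 9: x=[2.5870] v=[-1.8054]
Step 10: x=[2.3321] v=[-1.6992]
Step 11: x=[2.1030] v=[-1.5275]
Step 12: x=[1.9085] v=[-1.2968]
Step 13: x=[1.7561] v=[-1.0161]
Step 14: x=[1.6517] v=[-0.6962]
Step 15: x=[1.5993] v=[-0.3495]
Step 16: x=[1.6009] v=[0.0107]
First v>=0 after going negative at step 16, time=2.4000

Answer: 2.4000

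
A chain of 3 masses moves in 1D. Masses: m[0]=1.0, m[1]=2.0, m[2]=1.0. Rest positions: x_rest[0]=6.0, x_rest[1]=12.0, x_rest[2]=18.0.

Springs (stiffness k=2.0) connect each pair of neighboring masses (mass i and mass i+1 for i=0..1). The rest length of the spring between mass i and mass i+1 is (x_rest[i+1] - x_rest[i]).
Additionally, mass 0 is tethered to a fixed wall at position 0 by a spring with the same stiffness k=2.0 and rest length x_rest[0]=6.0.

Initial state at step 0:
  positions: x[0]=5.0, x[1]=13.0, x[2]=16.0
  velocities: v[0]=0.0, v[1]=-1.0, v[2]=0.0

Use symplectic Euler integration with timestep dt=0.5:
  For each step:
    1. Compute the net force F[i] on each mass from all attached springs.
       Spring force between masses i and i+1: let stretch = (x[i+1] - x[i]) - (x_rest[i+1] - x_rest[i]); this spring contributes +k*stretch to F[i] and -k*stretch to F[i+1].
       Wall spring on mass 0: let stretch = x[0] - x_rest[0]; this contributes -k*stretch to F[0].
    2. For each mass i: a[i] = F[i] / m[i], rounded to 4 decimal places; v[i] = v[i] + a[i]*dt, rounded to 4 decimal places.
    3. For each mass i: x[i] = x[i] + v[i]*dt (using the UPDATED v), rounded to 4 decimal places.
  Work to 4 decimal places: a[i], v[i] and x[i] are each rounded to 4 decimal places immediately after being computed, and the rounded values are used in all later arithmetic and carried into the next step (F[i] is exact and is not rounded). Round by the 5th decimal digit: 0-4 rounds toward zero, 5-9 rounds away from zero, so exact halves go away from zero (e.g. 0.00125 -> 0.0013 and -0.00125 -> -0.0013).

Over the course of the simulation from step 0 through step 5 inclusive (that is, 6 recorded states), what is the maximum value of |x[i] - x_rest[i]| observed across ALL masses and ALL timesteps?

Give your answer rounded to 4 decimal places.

Answer: 2.5312

Derivation:
Step 0: x=[5.0000 13.0000 16.0000] v=[0.0000 -1.0000 0.0000]
Step 1: x=[6.5000 11.2500 17.5000] v=[3.0000 -3.5000 3.0000]
Step 2: x=[7.1250 9.8750 18.8750] v=[1.2500 -2.7500 2.7500]
Step 3: x=[5.5625 10.0625 18.7500] v=[-3.1250 0.3750 -0.2500]
Step 4: x=[3.4688 11.2969 17.2813] v=[-4.1875 2.4688 -2.9375]
Step 5: x=[3.5547 12.0704 15.8204] v=[0.1718 1.5470 -2.9219]
Max displacement = 2.5312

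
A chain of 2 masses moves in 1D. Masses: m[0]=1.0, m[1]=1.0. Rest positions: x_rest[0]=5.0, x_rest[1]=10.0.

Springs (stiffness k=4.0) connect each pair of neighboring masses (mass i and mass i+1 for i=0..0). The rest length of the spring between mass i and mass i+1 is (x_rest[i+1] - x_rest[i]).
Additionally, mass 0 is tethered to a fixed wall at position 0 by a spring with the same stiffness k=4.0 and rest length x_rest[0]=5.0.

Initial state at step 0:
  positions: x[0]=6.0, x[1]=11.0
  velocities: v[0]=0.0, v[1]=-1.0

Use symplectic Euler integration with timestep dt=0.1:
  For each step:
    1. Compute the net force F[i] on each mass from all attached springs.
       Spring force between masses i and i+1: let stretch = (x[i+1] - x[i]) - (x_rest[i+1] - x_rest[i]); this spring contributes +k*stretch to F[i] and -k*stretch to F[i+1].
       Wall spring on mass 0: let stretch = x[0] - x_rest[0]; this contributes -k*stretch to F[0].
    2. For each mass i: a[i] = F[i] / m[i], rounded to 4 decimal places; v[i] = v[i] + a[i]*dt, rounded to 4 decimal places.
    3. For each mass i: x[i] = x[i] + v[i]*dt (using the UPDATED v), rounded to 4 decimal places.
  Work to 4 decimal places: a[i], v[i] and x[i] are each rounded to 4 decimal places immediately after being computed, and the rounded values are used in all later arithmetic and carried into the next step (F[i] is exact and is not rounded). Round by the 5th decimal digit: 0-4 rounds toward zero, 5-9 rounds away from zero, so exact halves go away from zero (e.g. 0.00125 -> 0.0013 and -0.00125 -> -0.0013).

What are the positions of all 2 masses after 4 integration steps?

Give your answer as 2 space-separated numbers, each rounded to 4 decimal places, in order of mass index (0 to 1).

Answer: 5.6087 10.6155

Derivation:
Step 0: x=[6.0000 11.0000] v=[0.0000 -1.0000]
Step 1: x=[5.9600 10.9000] v=[-0.4000 -1.0000]
Step 2: x=[5.8792 10.8024] v=[-0.8080 -0.9760]
Step 3: x=[5.7602 10.7079] v=[-1.1904 -0.9453]
Step 4: x=[5.6087 10.6155] v=[-1.5154 -0.9244]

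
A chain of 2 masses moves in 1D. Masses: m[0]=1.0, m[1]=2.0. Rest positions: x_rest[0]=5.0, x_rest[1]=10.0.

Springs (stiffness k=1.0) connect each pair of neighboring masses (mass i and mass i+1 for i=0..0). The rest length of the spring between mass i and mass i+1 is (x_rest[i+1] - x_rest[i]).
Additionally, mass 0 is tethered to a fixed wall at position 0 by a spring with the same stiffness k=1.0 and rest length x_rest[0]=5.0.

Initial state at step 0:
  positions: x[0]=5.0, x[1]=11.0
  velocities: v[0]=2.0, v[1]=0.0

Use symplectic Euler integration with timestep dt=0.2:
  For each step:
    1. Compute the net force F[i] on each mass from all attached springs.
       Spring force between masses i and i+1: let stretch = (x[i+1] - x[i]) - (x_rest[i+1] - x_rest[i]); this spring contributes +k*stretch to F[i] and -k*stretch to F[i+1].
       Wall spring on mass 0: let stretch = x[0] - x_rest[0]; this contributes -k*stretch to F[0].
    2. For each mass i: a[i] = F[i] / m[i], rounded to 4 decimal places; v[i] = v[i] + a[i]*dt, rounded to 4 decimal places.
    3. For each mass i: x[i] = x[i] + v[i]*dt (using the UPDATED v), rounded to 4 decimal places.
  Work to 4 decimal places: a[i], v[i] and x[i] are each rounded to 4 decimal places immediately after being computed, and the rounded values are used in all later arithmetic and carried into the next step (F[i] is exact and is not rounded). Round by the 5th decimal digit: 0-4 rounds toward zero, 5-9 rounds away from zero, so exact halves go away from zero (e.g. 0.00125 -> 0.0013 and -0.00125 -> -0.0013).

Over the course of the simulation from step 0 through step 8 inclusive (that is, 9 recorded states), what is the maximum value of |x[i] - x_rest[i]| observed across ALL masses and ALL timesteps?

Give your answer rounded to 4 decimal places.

Answer: 2.0285

Derivation:
Step 0: x=[5.0000 11.0000] v=[2.0000 0.0000]
Step 1: x=[5.4400 10.9800] v=[2.2000 -0.1000]
Step 2: x=[5.8840 10.9492] v=[2.2200 -0.1540]
Step 3: x=[6.2952 10.9171] v=[2.0562 -0.1605]
Step 4: x=[6.6395 10.8926] v=[1.7215 -0.1227]
Step 5: x=[6.8883 10.8830] v=[1.2442 -0.0480]
Step 6: x=[7.0214 10.8935] v=[0.6655 0.0525]
Step 7: x=[7.0285 10.9266] v=[0.0356 0.1653]
Step 8: x=[6.9104 10.9817] v=[-0.5905 0.2755]
Max displacement = 2.0285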